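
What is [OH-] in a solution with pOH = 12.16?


[OH-] = 10^(-pOH)
[OH-] = 10^(-12.16)
[OH-] = 6.918e-13 M

6.918e-13 M


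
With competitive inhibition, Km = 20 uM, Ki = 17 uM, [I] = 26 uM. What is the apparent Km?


Km_app = Km * (1 + [I]/Ki)
Km_app = 20 * (1 + 26/17)
Km_app = 50.5882 uM

50.5882 uM


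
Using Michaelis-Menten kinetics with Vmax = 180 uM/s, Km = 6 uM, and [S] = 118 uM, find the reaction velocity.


v = Vmax * [S] / (Km + [S])
v = 180 * 118 / (6 + 118)
v = 171.2903 uM/s

171.2903 uM/s


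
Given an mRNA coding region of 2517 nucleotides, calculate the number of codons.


codons = nucleotides / 3
codons = 2517 / 3 = 839

839


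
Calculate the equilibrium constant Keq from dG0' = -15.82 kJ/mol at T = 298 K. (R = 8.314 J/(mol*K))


Keq = exp(-dG0 * 1000 / (R * T))
Keq = exp(-(-15.82) * 1000 / (8.314 * 298))
Keq = 593.0529

593.0529


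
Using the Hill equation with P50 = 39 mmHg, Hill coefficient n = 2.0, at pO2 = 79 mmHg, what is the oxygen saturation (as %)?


Y = pO2^n / (P50^n + pO2^n)
Y = 79^2.0 / (39^2.0 + 79^2.0)
Y = 80.4%

80.4%


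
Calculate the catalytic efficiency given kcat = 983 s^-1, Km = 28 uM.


Catalytic efficiency = kcat / Km
= 983 / 28
= 35.1071 uM^-1*s^-1

35.1071 uM^-1*s^-1


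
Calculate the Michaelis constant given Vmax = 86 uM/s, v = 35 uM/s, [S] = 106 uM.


Km = [S] * (Vmax - v) / v
Km = 106 * (86 - 35) / 35
Km = 154.4571 uM

154.4571 uM


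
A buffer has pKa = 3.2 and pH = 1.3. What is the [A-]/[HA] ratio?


[A-]/[HA] = 10^(pH - pKa)
= 10^(1.3 - 3.2)
= 0.0126

0.0126


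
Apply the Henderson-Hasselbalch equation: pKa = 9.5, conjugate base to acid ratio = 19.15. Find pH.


pH = pKa + log10([A-]/[HA])
pH = 9.5 + log10(19.15)
pH = 10.7822

10.7822


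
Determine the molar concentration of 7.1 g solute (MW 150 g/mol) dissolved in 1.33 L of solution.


C = (mass / MW) / volume
C = (7.1 / 150) / 1.33
C = 0.0356 M

0.0356 M


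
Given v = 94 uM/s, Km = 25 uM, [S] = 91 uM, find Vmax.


Vmax = v * (Km + [S]) / [S]
Vmax = 94 * (25 + 91) / 91
Vmax = 119.8242 uM/s

119.8242 uM/s


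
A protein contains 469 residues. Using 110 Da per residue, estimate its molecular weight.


MW = n_residues * 110 Da
MW = 469 * 110
MW = 51590 Da

51590 Da


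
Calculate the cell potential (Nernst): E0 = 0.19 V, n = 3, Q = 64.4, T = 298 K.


E = E0 - (RT/nF) * ln(Q)
E = 0.19 - (8.314 * 298 / (3 * 96485)) * ln(64.4)
E = 0.1543 V

0.1543 V


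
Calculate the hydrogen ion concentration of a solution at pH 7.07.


[H+] = 10^(-pH)
[H+] = 10^(-7.07)
[H+] = 8.511e-08 M

8.511e-08 M


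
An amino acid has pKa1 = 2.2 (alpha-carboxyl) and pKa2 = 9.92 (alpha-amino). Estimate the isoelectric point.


pI = (pKa1 + pKa2) / 2
pI = (2.2 + 9.92) / 2
pI = 6.06

6.06


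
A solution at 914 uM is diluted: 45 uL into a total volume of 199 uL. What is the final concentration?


C2 = C1 * V1 / V2
C2 = 914 * 45 / 199
C2 = 206.6834 uM

206.6834 uM


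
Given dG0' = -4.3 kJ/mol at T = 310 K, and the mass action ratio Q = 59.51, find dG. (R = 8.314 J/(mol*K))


dG = dG0' + RT * ln(Q) / 1000
dG = -4.3 + 8.314 * 310 * ln(59.51) / 1000
dG = 6.2314 kJ/mol

6.2314 kJ/mol


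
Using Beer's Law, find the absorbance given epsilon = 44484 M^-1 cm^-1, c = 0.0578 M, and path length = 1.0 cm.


A = epsilon * c * l
A = 44484 * 0.0578 * 1.0
A = 2571.1752

2571.1752


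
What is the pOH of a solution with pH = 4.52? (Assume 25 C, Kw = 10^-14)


pOH = 14 - pH
pOH = 14 - 4.52
pOH = 9.48

9.48


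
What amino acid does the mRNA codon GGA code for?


Standard genetic code lookup.
Codon GGA -> Gly

Gly


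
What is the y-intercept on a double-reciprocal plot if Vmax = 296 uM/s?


y-intercept = 1/Vmax
= 1/296
= 0.0034 s/uM

0.0034 s/uM


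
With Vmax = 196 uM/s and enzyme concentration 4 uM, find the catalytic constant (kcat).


kcat = Vmax / [E]t
kcat = 196 / 4
kcat = 49.0 s^-1

49.0 s^-1


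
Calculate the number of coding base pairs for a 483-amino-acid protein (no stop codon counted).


Each amino acid = 1 codon = 3 bp
bp = 483 * 3 = 1449 bp

1449 bp


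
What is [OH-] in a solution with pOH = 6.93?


[OH-] = 10^(-pOH)
[OH-] = 10^(-6.93)
[OH-] = 1.175e-07 M

1.175e-07 M


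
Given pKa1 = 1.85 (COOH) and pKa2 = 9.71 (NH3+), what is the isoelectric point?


pI = (pKa1 + pKa2) / 2
pI = (1.85 + 9.71) / 2
pI = 5.78

5.78


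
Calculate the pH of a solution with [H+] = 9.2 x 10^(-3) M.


pH = -log10([H+])
pH = -log10(9.2 x 10^(-3))
pH = 2.0362

2.0362


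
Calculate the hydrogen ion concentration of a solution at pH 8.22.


[H+] = 10^(-pH)
[H+] = 10^(-8.22)
[H+] = 6.026e-09 M

6.026e-09 M


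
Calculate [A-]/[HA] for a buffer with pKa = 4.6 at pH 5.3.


[A-]/[HA] = 10^(pH - pKa)
= 10^(5.3 - 4.6)
= 5.0119

5.0119


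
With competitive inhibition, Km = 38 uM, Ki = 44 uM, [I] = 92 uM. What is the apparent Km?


Km_app = Km * (1 + [I]/Ki)
Km_app = 38 * (1 + 92/44)
Km_app = 117.4545 uM

117.4545 uM


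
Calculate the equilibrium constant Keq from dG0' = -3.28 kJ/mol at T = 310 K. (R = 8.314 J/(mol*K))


Keq = exp(-dG0 * 1000 / (R * T))
Keq = exp(-(-3.28) * 1000 / (8.314 * 310))
Keq = 3.5702

3.5702


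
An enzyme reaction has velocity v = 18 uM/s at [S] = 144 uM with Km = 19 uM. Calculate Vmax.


Vmax = v * (Km + [S]) / [S]
Vmax = 18 * (19 + 144) / 144
Vmax = 20.375 uM/s

20.375 uM/s


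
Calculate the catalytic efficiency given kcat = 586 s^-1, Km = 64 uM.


Catalytic efficiency = kcat / Km
= 586 / 64
= 9.1562 uM^-1*s^-1

9.1562 uM^-1*s^-1


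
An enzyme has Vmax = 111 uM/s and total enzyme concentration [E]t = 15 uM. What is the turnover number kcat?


kcat = Vmax / [E]t
kcat = 111 / 15
kcat = 7.4 s^-1

7.4 s^-1


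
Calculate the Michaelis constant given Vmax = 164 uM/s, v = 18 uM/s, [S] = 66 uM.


Km = [S] * (Vmax - v) / v
Km = 66 * (164 - 18) / 18
Km = 535.3333 uM

535.3333 uM


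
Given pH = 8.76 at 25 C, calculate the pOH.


pOH = 14 - pH
pOH = 14 - 8.76
pOH = 5.24

5.24


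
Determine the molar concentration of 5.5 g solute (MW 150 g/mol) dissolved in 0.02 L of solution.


C = (mass / MW) / volume
C = (5.5 / 150) / 0.02
C = 1.8333 M

1.8333 M


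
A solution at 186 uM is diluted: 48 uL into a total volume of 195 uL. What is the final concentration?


C2 = C1 * V1 / V2
C2 = 186 * 48 / 195
C2 = 45.7846 uM

45.7846 uM


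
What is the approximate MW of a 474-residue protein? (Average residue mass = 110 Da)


MW = n_residues * 110 Da
MW = 474 * 110
MW = 52140 Da

52140 Da


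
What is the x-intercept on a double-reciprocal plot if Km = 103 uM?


x-intercept = -1/Km
= -1/103
= -0.0097 1/uM

-0.0097 1/uM


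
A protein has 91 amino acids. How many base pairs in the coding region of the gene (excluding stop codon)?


Each amino acid = 1 codon = 3 bp
bp = 91 * 3 = 273 bp

273 bp


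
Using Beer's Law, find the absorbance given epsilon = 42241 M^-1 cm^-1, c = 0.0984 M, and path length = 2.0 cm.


A = epsilon * c * l
A = 42241 * 0.0984 * 2.0
A = 8313.0288

8313.0288


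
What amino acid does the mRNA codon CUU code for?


Standard genetic code lookup.
Codon CUU -> Leu

Leu


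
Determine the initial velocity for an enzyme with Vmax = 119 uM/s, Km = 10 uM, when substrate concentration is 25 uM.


v = Vmax * [S] / (Km + [S])
v = 119 * 25 / (10 + 25)
v = 85.0 uM/s

85.0 uM/s


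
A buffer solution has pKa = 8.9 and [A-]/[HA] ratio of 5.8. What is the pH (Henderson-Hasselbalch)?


pH = pKa + log10([A-]/[HA])
pH = 8.9 + log10(5.8)
pH = 9.6634

9.6634


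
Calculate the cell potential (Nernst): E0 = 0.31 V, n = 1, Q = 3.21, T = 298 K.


E = E0 - (RT/nF) * ln(Q)
E = 0.31 - (8.314 * 298 / (1 * 96485)) * ln(3.21)
E = 0.2801 V

0.2801 V


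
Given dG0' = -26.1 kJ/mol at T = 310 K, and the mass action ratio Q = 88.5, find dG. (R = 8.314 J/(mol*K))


dG = dG0' + RT * ln(Q) / 1000
dG = -26.1 + 8.314 * 310 * ln(88.5) / 1000
dG = -14.5458 kJ/mol

-14.5458 kJ/mol


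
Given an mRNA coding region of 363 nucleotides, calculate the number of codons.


codons = nucleotides / 3
codons = 363 / 3 = 121

121


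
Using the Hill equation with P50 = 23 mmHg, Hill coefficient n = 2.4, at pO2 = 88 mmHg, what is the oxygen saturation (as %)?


Y = pO2^n / (P50^n + pO2^n)
Y = 88^2.4 / (23^2.4 + 88^2.4)
Y = 96.16%

96.16%


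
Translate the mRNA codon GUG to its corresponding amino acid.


Standard genetic code lookup.
Codon GUG -> Val

Val


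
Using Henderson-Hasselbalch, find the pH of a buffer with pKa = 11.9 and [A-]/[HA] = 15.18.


pH = pKa + log10([A-]/[HA])
pH = 11.9 + log10(15.18)
pH = 13.0813

13.0813


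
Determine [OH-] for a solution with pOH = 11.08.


[OH-] = 10^(-pOH)
[OH-] = 10^(-11.08)
[OH-] = 8.318e-12 M

8.318e-12 M


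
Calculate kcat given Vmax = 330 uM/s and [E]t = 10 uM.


kcat = Vmax / [E]t
kcat = 330 / 10
kcat = 33.0 s^-1

33.0 s^-1


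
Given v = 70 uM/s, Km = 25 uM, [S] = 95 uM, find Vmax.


Vmax = v * (Km + [S]) / [S]
Vmax = 70 * (25 + 95) / 95
Vmax = 88.4211 uM/s

88.4211 uM/s


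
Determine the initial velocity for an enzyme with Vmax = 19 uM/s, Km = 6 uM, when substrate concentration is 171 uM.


v = Vmax * [S] / (Km + [S])
v = 19 * 171 / (6 + 171)
v = 18.3559 uM/s

18.3559 uM/s


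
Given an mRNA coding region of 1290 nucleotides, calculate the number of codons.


codons = nucleotides / 3
codons = 1290 / 3 = 430

430


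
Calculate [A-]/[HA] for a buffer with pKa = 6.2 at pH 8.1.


[A-]/[HA] = 10^(pH - pKa)
= 10^(8.1 - 6.2)
= 79.4328

79.4328


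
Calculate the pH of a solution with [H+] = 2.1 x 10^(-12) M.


pH = -log10([H+])
pH = -log10(2.1 x 10^(-12))
pH = 11.6778

11.6778


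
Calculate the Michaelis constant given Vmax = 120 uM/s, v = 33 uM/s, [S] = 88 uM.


Km = [S] * (Vmax - v) / v
Km = 88 * (120 - 33) / 33
Km = 232.0 uM

232.0 uM


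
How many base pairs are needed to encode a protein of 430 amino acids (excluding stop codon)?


Each amino acid = 1 codon = 3 bp
bp = 430 * 3 = 1290 bp

1290 bp


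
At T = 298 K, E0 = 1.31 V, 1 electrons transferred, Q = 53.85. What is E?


E = E0 - (RT/nF) * ln(Q)
E = 1.31 - (8.314 * 298 / (1 * 96485)) * ln(53.85)
E = 1.2076 V

1.2076 V


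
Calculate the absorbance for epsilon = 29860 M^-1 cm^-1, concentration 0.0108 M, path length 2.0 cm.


A = epsilon * c * l
A = 29860 * 0.0108 * 2.0
A = 644.976

644.976


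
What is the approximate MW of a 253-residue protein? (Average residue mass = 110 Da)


MW = n_residues * 110 Da
MW = 253 * 110
MW = 27830 Da

27830 Da


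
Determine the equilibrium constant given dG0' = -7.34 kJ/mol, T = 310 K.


Keq = exp(-dG0 * 1000 / (R * T))
Keq = exp(-(-7.34) * 1000 / (8.314 * 310))
Keq = 17.2515

17.2515


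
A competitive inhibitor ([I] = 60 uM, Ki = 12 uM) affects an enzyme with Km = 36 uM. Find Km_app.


Km_app = Km * (1 + [I]/Ki)
Km_app = 36 * (1 + 60/12)
Km_app = 216.0 uM

216.0 uM


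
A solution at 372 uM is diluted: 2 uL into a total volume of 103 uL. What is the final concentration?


C2 = C1 * V1 / V2
C2 = 372 * 2 / 103
C2 = 7.2233 uM

7.2233 uM


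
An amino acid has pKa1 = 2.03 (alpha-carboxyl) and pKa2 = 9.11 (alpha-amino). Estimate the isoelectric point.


pI = (pKa1 + pKa2) / 2
pI = (2.03 + 9.11) / 2
pI = 5.57

5.57


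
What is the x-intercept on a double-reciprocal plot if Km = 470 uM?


x-intercept = -1/Km
= -1/470
= -0.0021 1/uM

-0.0021 1/uM


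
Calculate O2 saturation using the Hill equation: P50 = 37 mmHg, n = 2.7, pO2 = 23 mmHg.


Y = pO2^n / (P50^n + pO2^n)
Y = 23^2.7 / (37^2.7 + 23^2.7)
Y = 21.69%

21.69%


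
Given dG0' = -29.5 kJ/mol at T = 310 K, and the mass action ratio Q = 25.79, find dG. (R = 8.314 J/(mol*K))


dG = dG0' + RT * ln(Q) / 1000
dG = -29.5 + 8.314 * 310 * ln(25.79) / 1000
dG = -21.1237 kJ/mol

-21.1237 kJ/mol


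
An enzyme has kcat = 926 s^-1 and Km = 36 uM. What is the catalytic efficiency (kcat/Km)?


Catalytic efficiency = kcat / Km
= 926 / 36
= 25.7222 uM^-1*s^-1

25.7222 uM^-1*s^-1


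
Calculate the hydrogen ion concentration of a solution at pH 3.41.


[H+] = 10^(-pH)
[H+] = 10^(-3.41)
[H+] = 3.890e-04 M

3.890e-04 M


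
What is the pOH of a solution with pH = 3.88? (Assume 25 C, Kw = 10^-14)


pOH = 14 - pH
pOH = 14 - 3.88
pOH = 10.12

10.12


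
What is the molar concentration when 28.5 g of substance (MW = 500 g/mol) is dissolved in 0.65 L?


C = (mass / MW) / volume
C = (28.5 / 500) / 0.65
C = 0.0877 M

0.0877 M


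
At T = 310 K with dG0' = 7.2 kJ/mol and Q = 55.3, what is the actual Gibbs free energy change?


dG = dG0' + RT * ln(Q) / 1000
dG = 7.2 + 8.314 * 310 * ln(55.3) / 1000
dG = 17.5423 kJ/mol

17.5423 kJ/mol


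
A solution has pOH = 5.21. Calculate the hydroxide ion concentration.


[OH-] = 10^(-pOH)
[OH-] = 10^(-5.21)
[OH-] = 6.166e-06 M

6.166e-06 M


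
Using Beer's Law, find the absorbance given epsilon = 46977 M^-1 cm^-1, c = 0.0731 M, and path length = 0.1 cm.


A = epsilon * c * l
A = 46977 * 0.0731 * 0.1
A = 343.4019

343.4019


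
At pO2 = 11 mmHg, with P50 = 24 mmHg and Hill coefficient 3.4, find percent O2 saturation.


Y = pO2^n / (P50^n + pO2^n)
Y = 11^3.4 / (24^3.4 + 11^3.4)
Y = 6.58%

6.58%


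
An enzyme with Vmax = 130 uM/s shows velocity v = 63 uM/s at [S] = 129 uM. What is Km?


Km = [S] * (Vmax - v) / v
Km = 129 * (130 - 63) / 63
Km = 137.1905 uM

137.1905 uM


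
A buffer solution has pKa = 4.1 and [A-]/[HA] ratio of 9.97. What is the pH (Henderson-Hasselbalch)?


pH = pKa + log10([A-]/[HA])
pH = 4.1 + log10(9.97)
pH = 5.0987

5.0987


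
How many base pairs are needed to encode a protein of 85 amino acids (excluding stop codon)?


Each amino acid = 1 codon = 3 bp
bp = 85 * 3 = 255 bp

255 bp


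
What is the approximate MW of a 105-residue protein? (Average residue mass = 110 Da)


MW = n_residues * 110 Da
MW = 105 * 110
MW = 11550 Da

11550 Da


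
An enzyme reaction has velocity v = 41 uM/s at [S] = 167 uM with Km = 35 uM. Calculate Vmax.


Vmax = v * (Km + [S]) / [S]
Vmax = 41 * (35 + 167) / 167
Vmax = 49.5928 uM/s

49.5928 uM/s


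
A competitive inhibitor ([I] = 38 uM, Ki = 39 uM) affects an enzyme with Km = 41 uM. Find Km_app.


Km_app = Km * (1 + [I]/Ki)
Km_app = 41 * (1 + 38/39)
Km_app = 80.9487 uM

80.9487 uM


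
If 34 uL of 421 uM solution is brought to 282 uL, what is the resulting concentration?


C2 = C1 * V1 / V2
C2 = 421 * 34 / 282
C2 = 50.7589 uM

50.7589 uM


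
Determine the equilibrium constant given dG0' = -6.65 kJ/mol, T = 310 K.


Keq = exp(-dG0 * 1000 / (R * T))
Keq = exp(-(-6.65) * 1000 / (8.314 * 310))
Keq = 13.1995

13.1995


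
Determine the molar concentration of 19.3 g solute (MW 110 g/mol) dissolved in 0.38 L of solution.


C = (mass / MW) / volume
C = (19.3 / 110) / 0.38
C = 0.4617 M

0.4617 M


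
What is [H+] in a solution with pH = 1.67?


[H+] = 10^(-pH)
[H+] = 10^(-1.67)
[H+] = 0.0214 M

0.0214 M


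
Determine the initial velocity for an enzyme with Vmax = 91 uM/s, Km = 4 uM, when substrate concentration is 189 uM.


v = Vmax * [S] / (Km + [S])
v = 91 * 189 / (4 + 189)
v = 89.114 uM/s

89.114 uM/s


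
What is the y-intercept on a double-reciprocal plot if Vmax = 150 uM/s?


y-intercept = 1/Vmax
= 1/150
= 0.0067 s/uM

0.0067 s/uM


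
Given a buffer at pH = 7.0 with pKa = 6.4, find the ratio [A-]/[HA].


[A-]/[HA] = 10^(pH - pKa)
= 10^(7.0 - 6.4)
= 3.9811

3.9811


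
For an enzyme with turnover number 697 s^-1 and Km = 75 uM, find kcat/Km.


Catalytic efficiency = kcat / Km
= 697 / 75
= 9.2933 uM^-1*s^-1

9.2933 uM^-1*s^-1


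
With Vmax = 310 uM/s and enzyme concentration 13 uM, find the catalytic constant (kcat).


kcat = Vmax / [E]t
kcat = 310 / 13
kcat = 23.8462 s^-1

23.8462 s^-1


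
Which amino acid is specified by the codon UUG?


Standard genetic code lookup.
Codon UUG -> Leu

Leu


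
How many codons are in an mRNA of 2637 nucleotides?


codons = nucleotides / 3
codons = 2637 / 3 = 879

879


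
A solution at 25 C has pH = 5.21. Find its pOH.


pOH = 14 - pH
pOH = 14 - 5.21
pOH = 8.79

8.79


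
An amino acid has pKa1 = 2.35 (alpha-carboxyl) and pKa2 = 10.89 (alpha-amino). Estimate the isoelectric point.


pI = (pKa1 + pKa2) / 2
pI = (2.35 + 10.89) / 2
pI = 6.62

6.62


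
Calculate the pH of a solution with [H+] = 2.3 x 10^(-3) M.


pH = -log10([H+])
pH = -log10(2.3 x 10^(-3))
pH = 2.6383

2.6383


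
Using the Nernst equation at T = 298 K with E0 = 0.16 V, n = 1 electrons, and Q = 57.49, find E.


E = E0 - (RT/nF) * ln(Q)
E = 0.16 - (8.314 * 298 / (1 * 96485)) * ln(57.49)
E = 0.056 V

0.056 V


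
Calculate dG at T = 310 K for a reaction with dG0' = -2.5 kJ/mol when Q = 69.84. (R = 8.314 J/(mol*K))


dG = dG0' + RT * ln(Q) / 1000
dG = -2.5 + 8.314 * 310 * ln(69.84) / 1000
dG = 8.4439 kJ/mol

8.4439 kJ/mol


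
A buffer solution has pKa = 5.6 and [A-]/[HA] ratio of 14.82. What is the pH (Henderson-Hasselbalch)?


pH = pKa + log10([A-]/[HA])
pH = 5.6 + log10(14.82)
pH = 6.7708

6.7708


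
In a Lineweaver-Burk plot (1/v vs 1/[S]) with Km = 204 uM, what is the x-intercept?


x-intercept = -1/Km
= -1/204
= -0.0049 1/uM

-0.0049 1/uM


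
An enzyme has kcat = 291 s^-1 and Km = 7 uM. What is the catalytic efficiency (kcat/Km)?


Catalytic efficiency = kcat / Km
= 291 / 7
= 41.5714 uM^-1*s^-1

41.5714 uM^-1*s^-1


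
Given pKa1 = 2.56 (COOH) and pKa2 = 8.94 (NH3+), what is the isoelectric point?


pI = (pKa1 + pKa2) / 2
pI = (2.56 + 8.94) / 2
pI = 5.75

5.75


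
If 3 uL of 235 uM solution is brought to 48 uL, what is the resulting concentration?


C2 = C1 * V1 / V2
C2 = 235 * 3 / 48
C2 = 14.6875 uM

14.6875 uM


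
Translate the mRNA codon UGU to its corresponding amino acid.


Standard genetic code lookup.
Codon UGU -> Cys

Cys


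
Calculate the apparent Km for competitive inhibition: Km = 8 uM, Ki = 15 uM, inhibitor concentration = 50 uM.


Km_app = Km * (1 + [I]/Ki)
Km_app = 8 * (1 + 50/15)
Km_app = 34.6667 uM

34.6667 uM


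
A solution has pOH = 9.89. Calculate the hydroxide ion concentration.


[OH-] = 10^(-pOH)
[OH-] = 10^(-9.89)
[OH-] = 1.288e-10 M

1.288e-10 M


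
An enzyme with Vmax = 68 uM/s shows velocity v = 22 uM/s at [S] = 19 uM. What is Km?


Km = [S] * (Vmax - v) / v
Km = 19 * (68 - 22) / 22
Km = 39.7273 uM

39.7273 uM


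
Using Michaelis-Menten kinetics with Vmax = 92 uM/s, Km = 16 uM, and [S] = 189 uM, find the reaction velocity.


v = Vmax * [S] / (Km + [S])
v = 92 * 189 / (16 + 189)
v = 84.8195 uM/s

84.8195 uM/s


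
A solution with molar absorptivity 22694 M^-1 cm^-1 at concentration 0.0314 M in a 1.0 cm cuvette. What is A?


A = epsilon * c * l
A = 22694 * 0.0314 * 1.0
A = 712.5916

712.5916


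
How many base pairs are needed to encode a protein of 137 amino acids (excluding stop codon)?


Each amino acid = 1 codon = 3 bp
bp = 137 * 3 = 411 bp

411 bp


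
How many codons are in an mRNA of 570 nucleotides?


codons = nucleotides / 3
codons = 570 / 3 = 190

190


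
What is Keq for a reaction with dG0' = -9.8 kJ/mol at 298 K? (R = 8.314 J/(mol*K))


Keq = exp(-dG0 * 1000 / (R * T))
Keq = exp(-(-9.8) * 1000 / (8.314 * 298))
Keq = 52.221

52.221


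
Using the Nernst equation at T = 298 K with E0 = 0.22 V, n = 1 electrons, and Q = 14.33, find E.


E = E0 - (RT/nF) * ln(Q)
E = 0.22 - (8.314 * 298 / (1 * 96485)) * ln(14.33)
E = 0.1516 V

0.1516 V


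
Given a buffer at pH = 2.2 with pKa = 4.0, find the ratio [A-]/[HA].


[A-]/[HA] = 10^(pH - pKa)
= 10^(2.2 - 4.0)
= 0.0158

0.0158


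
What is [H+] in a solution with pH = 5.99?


[H+] = 10^(-pH)
[H+] = 10^(-5.99)
[H+] = 1.023e-06 M

1.023e-06 M


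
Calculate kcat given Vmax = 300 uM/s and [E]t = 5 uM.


kcat = Vmax / [E]t
kcat = 300 / 5
kcat = 60.0 s^-1

60.0 s^-1


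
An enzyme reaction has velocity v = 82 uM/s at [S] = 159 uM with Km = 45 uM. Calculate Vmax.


Vmax = v * (Km + [S]) / [S]
Vmax = 82 * (45 + 159) / 159
Vmax = 105.2075 uM/s

105.2075 uM/s


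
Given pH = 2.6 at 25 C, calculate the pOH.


pOH = 14 - pH
pOH = 14 - 2.6
pOH = 11.4

11.4


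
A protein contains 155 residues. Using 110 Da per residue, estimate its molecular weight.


MW = n_residues * 110 Da
MW = 155 * 110
MW = 17050 Da

17050 Da


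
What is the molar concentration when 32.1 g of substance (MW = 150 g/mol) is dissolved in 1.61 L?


C = (mass / MW) / volume
C = (32.1 / 150) / 1.61
C = 0.1329 M

0.1329 M


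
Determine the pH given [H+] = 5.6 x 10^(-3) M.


pH = -log10([H+])
pH = -log10(5.6 x 10^(-3))
pH = 2.2518

2.2518


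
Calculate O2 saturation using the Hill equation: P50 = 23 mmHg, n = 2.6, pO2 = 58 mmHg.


Y = pO2^n / (P50^n + pO2^n)
Y = 58^2.6 / (23^2.6 + 58^2.6)
Y = 91.72%

91.72%


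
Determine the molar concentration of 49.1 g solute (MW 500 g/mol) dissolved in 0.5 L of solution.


C = (mass / MW) / volume
C = (49.1 / 500) / 0.5
C = 0.1964 M

0.1964 M


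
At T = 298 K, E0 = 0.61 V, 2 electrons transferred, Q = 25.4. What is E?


E = E0 - (RT/nF) * ln(Q)
E = 0.61 - (8.314 * 298 / (2 * 96485)) * ln(25.4)
E = 0.5685 V

0.5685 V


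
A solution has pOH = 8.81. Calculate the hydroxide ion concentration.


[OH-] = 10^(-pOH)
[OH-] = 10^(-8.81)
[OH-] = 1.549e-09 M

1.549e-09 M


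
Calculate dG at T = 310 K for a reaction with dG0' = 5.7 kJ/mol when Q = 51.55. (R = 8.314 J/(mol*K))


dG = dG0' + RT * ln(Q) / 1000
dG = 5.7 + 8.314 * 310 * ln(51.55) / 1000
dG = 15.8613 kJ/mol

15.8613 kJ/mol


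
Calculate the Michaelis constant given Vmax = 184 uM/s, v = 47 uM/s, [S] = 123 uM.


Km = [S] * (Vmax - v) / v
Km = 123 * (184 - 47) / 47
Km = 358.5319 uM

358.5319 uM


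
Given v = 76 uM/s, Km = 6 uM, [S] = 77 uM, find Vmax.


Vmax = v * (Km + [S]) / [S]
Vmax = 76 * (6 + 77) / 77
Vmax = 81.9221 uM/s

81.9221 uM/s


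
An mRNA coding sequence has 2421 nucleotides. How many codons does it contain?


codons = nucleotides / 3
codons = 2421 / 3 = 807

807


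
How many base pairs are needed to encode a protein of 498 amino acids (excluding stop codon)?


Each amino acid = 1 codon = 3 bp
bp = 498 * 3 = 1494 bp

1494 bp


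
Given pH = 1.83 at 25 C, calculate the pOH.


pOH = 14 - pH
pOH = 14 - 1.83
pOH = 12.17

12.17


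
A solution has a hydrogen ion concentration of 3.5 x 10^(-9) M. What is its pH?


pH = -log10([H+])
pH = -log10(3.5 x 10^(-9))
pH = 8.4559

8.4559


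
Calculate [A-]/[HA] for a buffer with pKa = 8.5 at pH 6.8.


[A-]/[HA] = 10^(pH - pKa)
= 10^(6.8 - 8.5)
= 0.02

0.02


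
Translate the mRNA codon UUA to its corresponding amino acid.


Standard genetic code lookup.
Codon UUA -> Leu

Leu


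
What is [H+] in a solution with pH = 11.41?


[H+] = 10^(-pH)
[H+] = 10^(-11.41)
[H+] = 3.890e-12 M

3.890e-12 M


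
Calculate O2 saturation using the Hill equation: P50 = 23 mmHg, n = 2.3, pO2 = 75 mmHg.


Y = pO2^n / (P50^n + pO2^n)
Y = 75^2.3 / (23^2.3 + 75^2.3)
Y = 93.81%

93.81%


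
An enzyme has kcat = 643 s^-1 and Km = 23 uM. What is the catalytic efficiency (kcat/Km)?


Catalytic efficiency = kcat / Km
= 643 / 23
= 27.9565 uM^-1*s^-1

27.9565 uM^-1*s^-1


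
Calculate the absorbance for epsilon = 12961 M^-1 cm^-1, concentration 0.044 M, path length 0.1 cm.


A = epsilon * c * l
A = 12961 * 0.044 * 0.1
A = 57.0284

57.0284


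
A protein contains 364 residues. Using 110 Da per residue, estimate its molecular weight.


MW = n_residues * 110 Da
MW = 364 * 110
MW = 40040 Da

40040 Da


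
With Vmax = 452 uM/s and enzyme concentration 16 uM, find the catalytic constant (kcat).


kcat = Vmax / [E]t
kcat = 452 / 16
kcat = 28.25 s^-1

28.25 s^-1


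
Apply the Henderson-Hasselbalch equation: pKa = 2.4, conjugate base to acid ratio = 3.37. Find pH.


pH = pKa + log10([A-]/[HA])
pH = 2.4 + log10(3.37)
pH = 2.9276

2.9276


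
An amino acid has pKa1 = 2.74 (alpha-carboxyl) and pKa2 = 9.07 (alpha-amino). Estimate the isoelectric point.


pI = (pKa1 + pKa2) / 2
pI = (2.74 + 9.07) / 2
pI = 5.905

5.905


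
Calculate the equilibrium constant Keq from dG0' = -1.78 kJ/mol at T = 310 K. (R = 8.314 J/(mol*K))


Keq = exp(-dG0 * 1000 / (R * T))
Keq = exp(-(-1.78) * 1000 / (8.314 * 310))
Keq = 1.995

1.995


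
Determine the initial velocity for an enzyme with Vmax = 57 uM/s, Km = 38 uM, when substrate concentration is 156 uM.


v = Vmax * [S] / (Km + [S])
v = 57 * 156 / (38 + 156)
v = 45.8351 uM/s

45.8351 uM/s


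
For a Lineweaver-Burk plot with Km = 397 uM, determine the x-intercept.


x-intercept = -1/Km
= -1/397
= -0.0025 1/uM

-0.0025 1/uM


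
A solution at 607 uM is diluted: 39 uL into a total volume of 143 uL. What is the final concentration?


C2 = C1 * V1 / V2
C2 = 607 * 39 / 143
C2 = 165.5455 uM

165.5455 uM


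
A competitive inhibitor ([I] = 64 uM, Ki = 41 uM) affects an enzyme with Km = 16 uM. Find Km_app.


Km_app = Km * (1 + [I]/Ki)
Km_app = 16 * (1 + 64/41)
Km_app = 40.9756 uM

40.9756 uM


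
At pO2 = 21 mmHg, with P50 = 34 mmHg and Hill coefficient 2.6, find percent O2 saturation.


Y = pO2^n / (P50^n + pO2^n)
Y = 21^2.6 / (34^2.6 + 21^2.6)
Y = 22.22%

22.22%


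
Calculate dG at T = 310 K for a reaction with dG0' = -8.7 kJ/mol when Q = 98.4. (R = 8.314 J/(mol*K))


dG = dG0' + RT * ln(Q) / 1000
dG = -8.7 + 8.314 * 310 * ln(98.4) / 1000
dG = 3.1275 kJ/mol

3.1275 kJ/mol


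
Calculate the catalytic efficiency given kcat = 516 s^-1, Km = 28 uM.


Catalytic efficiency = kcat / Km
= 516 / 28
= 18.4286 uM^-1*s^-1

18.4286 uM^-1*s^-1


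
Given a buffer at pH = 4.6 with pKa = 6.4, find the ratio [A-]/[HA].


[A-]/[HA] = 10^(pH - pKa)
= 10^(4.6 - 6.4)
= 0.0158

0.0158


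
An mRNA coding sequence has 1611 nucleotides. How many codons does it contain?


codons = nucleotides / 3
codons = 1611 / 3 = 537

537


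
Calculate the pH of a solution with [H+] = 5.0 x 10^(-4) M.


pH = -log10([H+])
pH = -log10(5.0 x 10^(-4))
pH = 3.301

3.301


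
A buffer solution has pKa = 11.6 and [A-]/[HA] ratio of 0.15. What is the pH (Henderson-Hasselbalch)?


pH = pKa + log10([A-]/[HA])
pH = 11.6 + log10(0.15)
pH = 10.7761

10.7761


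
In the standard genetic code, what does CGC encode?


Standard genetic code lookup.
Codon CGC -> Arg

Arg


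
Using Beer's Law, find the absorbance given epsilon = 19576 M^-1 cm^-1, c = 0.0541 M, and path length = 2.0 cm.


A = epsilon * c * l
A = 19576 * 0.0541 * 2.0
A = 2118.1232

2118.1232


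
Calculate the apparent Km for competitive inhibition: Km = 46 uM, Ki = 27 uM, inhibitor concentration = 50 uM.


Km_app = Km * (1 + [I]/Ki)
Km_app = 46 * (1 + 50/27)
Km_app = 131.1852 uM

131.1852 uM


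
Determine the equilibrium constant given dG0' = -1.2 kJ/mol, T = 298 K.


Keq = exp(-dG0 * 1000 / (R * T))
Keq = exp(-(-1.2) * 1000 / (8.314 * 298))
Keq = 1.6231

1.6231


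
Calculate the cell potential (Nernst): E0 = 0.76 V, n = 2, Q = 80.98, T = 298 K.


E = E0 - (RT/nF) * ln(Q)
E = 0.76 - (8.314 * 298 / (2 * 96485)) * ln(80.98)
E = 0.7036 V

0.7036 V


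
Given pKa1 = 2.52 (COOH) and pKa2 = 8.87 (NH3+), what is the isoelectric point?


pI = (pKa1 + pKa2) / 2
pI = (2.52 + 8.87) / 2
pI = 5.695

5.695


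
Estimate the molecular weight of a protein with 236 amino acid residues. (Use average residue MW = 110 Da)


MW = n_residues * 110 Da
MW = 236 * 110
MW = 25960 Da

25960 Da


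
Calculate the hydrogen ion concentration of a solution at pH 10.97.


[H+] = 10^(-pH)
[H+] = 10^(-10.97)
[H+] = 1.072e-11 M

1.072e-11 M


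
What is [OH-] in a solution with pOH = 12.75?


[OH-] = 10^(-pOH)
[OH-] = 10^(-12.75)
[OH-] = 1.778e-13 M

1.778e-13 M


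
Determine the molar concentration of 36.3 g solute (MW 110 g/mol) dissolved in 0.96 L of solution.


C = (mass / MW) / volume
C = (36.3 / 110) / 0.96
C = 0.3437 M

0.3437 M


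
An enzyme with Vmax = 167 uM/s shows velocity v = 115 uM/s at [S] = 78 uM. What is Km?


Km = [S] * (Vmax - v) / v
Km = 78 * (167 - 115) / 115
Km = 35.2696 uM

35.2696 uM


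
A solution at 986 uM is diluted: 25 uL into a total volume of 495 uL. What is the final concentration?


C2 = C1 * V1 / V2
C2 = 986 * 25 / 495
C2 = 49.798 uM

49.798 uM


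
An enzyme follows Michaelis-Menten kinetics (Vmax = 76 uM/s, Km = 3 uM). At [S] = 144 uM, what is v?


v = Vmax * [S] / (Km + [S])
v = 76 * 144 / (3 + 144)
v = 74.449 uM/s

74.449 uM/s


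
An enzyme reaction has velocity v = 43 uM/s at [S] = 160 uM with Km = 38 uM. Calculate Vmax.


Vmax = v * (Km + [S]) / [S]
Vmax = 43 * (38 + 160) / 160
Vmax = 53.2125 uM/s

53.2125 uM/s


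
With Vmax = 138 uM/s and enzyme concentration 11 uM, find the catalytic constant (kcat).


kcat = Vmax / [E]t
kcat = 138 / 11
kcat = 12.5455 s^-1

12.5455 s^-1


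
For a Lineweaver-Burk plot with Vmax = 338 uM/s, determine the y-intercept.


y-intercept = 1/Vmax
= 1/338
= 0.003 s/uM

0.003 s/uM


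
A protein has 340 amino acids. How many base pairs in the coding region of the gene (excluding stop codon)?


Each amino acid = 1 codon = 3 bp
bp = 340 * 3 = 1020 bp

1020 bp


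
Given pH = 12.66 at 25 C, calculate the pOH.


pOH = 14 - pH
pOH = 14 - 12.66
pOH = 1.34

1.34


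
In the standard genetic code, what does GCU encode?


Standard genetic code lookup.
Codon GCU -> Ala

Ala


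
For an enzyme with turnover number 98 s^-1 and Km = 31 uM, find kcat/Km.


Catalytic efficiency = kcat / Km
= 98 / 31
= 3.1613 uM^-1*s^-1

3.1613 uM^-1*s^-1


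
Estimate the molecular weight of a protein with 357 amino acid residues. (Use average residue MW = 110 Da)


MW = n_residues * 110 Da
MW = 357 * 110
MW = 39270 Da

39270 Da


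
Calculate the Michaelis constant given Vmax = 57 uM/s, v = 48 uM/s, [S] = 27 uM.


Km = [S] * (Vmax - v) / v
Km = 27 * (57 - 48) / 48
Km = 5.0625 uM

5.0625 uM


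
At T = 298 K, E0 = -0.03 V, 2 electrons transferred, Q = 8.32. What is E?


E = E0 - (RT/nF) * ln(Q)
E = -0.03 - (8.314 * 298 / (2 * 96485)) * ln(8.32)
E = -0.0572 V

-0.0572 V


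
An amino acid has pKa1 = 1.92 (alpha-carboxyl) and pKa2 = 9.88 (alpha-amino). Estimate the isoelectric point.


pI = (pKa1 + pKa2) / 2
pI = (1.92 + 9.88) / 2
pI = 5.9

5.9


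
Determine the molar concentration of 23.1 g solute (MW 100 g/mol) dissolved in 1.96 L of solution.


C = (mass / MW) / volume
C = (23.1 / 100) / 1.96
C = 0.1179 M

0.1179 M


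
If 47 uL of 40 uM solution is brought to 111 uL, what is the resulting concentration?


C2 = C1 * V1 / V2
C2 = 40 * 47 / 111
C2 = 16.9369 uM

16.9369 uM


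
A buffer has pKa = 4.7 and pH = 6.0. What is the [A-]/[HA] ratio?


[A-]/[HA] = 10^(pH - pKa)
= 10^(6.0 - 4.7)
= 19.9526

19.9526


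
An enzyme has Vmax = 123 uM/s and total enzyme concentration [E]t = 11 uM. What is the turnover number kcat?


kcat = Vmax / [E]t
kcat = 123 / 11
kcat = 11.1818 s^-1

11.1818 s^-1


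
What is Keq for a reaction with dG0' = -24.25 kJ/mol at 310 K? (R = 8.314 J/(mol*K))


Keq = exp(-dG0 * 1000 / (R * T))
Keq = exp(-(-24.25) * 1000 / (8.314 * 310))
Keq = 12196.7583

12196.7583


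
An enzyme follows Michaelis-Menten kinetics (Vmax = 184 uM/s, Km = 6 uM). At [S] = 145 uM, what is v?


v = Vmax * [S] / (Km + [S])
v = 184 * 145 / (6 + 145)
v = 176.6887 uM/s

176.6887 uM/s


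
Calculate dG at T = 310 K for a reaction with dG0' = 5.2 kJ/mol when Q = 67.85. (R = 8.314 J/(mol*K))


dG = dG0' + RT * ln(Q) / 1000
dG = 5.2 + 8.314 * 310 * ln(67.85) / 1000
dG = 16.0694 kJ/mol

16.0694 kJ/mol


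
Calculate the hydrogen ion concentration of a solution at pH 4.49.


[H+] = 10^(-pH)
[H+] = 10^(-4.49)
[H+] = 3.236e-05 M

3.236e-05 M


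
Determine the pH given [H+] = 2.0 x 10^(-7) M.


pH = -log10([H+])
pH = -log10(2.0 x 10^(-7))
pH = 6.699

6.699


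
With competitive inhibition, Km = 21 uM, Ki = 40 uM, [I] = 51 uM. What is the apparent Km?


Km_app = Km * (1 + [I]/Ki)
Km_app = 21 * (1 + 51/40)
Km_app = 47.775 uM

47.775 uM


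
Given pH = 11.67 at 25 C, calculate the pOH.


pOH = 14 - pH
pOH = 14 - 11.67
pOH = 2.33

2.33


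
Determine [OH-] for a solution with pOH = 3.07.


[OH-] = 10^(-pOH)
[OH-] = 10^(-3.07)
[OH-] = 8.511e-04 M

8.511e-04 M


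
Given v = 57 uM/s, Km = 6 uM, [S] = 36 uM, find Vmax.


Vmax = v * (Km + [S]) / [S]
Vmax = 57 * (6 + 36) / 36
Vmax = 66.5 uM/s

66.5 uM/s


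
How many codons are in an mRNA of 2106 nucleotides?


codons = nucleotides / 3
codons = 2106 / 3 = 702

702


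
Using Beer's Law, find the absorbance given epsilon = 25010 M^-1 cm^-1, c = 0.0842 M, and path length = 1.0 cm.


A = epsilon * c * l
A = 25010 * 0.0842 * 1.0
A = 2105.842

2105.842


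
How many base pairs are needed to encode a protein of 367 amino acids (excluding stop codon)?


Each amino acid = 1 codon = 3 bp
bp = 367 * 3 = 1101 bp

1101 bp


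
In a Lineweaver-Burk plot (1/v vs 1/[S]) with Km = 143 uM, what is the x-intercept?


x-intercept = -1/Km
= -1/143
= -0.007 1/uM

-0.007 1/uM


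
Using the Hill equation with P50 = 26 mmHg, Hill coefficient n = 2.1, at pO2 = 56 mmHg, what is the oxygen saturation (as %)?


Y = pO2^n / (P50^n + pO2^n)
Y = 56^2.1 / (26^2.1 + 56^2.1)
Y = 83.36%

83.36%


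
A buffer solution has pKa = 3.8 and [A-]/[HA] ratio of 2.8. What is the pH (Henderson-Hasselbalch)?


pH = pKa + log10([A-]/[HA])
pH = 3.8 + log10(2.8)
pH = 4.2472

4.2472


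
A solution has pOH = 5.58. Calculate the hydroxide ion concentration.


[OH-] = 10^(-pOH)
[OH-] = 10^(-5.58)
[OH-] = 2.630e-06 M

2.630e-06 M


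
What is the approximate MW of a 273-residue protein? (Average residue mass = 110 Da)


MW = n_residues * 110 Da
MW = 273 * 110
MW = 30030 Da

30030 Da


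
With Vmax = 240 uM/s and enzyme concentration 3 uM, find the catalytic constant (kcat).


kcat = Vmax / [E]t
kcat = 240 / 3
kcat = 80.0 s^-1

80.0 s^-1


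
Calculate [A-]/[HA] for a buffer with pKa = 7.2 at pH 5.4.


[A-]/[HA] = 10^(pH - pKa)
= 10^(5.4 - 7.2)
= 0.0158

0.0158


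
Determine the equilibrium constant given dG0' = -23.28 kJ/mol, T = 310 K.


Keq = exp(-dG0 * 1000 / (R * T))
Keq = exp(-(-23.28) * 1000 / (8.314 * 310))
Keq = 8371.3334

8371.3334


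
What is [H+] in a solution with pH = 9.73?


[H+] = 10^(-pH)
[H+] = 10^(-9.73)
[H+] = 1.862e-10 M

1.862e-10 M


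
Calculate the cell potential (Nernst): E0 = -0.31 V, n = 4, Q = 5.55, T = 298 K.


E = E0 - (RT/nF) * ln(Q)
E = -0.31 - (8.314 * 298 / (4 * 96485)) * ln(5.55)
E = -0.321 V

-0.321 V


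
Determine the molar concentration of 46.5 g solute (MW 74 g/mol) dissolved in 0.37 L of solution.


C = (mass / MW) / volume
C = (46.5 / 74) / 0.37
C = 1.6983 M

1.6983 M


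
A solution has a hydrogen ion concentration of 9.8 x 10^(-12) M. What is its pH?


pH = -log10([H+])
pH = -log10(9.8 x 10^(-12))
pH = 11.0088

11.0088


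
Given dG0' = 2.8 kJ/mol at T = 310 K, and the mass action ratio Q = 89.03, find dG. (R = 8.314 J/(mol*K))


dG = dG0' + RT * ln(Q) / 1000
dG = 2.8 + 8.314 * 310 * ln(89.03) / 1000
dG = 14.3696 kJ/mol

14.3696 kJ/mol


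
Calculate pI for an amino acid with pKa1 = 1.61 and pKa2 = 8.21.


pI = (pKa1 + pKa2) / 2
pI = (1.61 + 8.21) / 2
pI = 4.91

4.91


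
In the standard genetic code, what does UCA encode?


Standard genetic code lookup.
Codon UCA -> Ser

Ser


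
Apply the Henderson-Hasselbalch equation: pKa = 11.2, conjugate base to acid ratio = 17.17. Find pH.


pH = pKa + log10([A-]/[HA])
pH = 11.2 + log10(17.17)
pH = 12.4348

12.4348


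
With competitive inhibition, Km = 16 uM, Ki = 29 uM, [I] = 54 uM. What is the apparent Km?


Km_app = Km * (1 + [I]/Ki)
Km_app = 16 * (1 + 54/29)
Km_app = 45.7931 uM

45.7931 uM


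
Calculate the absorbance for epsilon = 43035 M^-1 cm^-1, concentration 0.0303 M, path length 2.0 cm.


A = epsilon * c * l
A = 43035 * 0.0303 * 2.0
A = 2607.921

2607.921


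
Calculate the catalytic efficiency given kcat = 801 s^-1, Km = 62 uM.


Catalytic efficiency = kcat / Km
= 801 / 62
= 12.9194 uM^-1*s^-1

12.9194 uM^-1*s^-1


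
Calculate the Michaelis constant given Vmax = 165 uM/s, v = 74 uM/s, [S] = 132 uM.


Km = [S] * (Vmax - v) / v
Km = 132 * (165 - 74) / 74
Km = 162.3243 uM

162.3243 uM


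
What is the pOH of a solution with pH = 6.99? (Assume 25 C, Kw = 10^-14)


pOH = 14 - pH
pOH = 14 - 6.99
pOH = 7.01

7.01


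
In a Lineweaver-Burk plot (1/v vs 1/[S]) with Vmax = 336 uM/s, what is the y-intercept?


y-intercept = 1/Vmax
= 1/336
= 0.003 s/uM

0.003 s/uM


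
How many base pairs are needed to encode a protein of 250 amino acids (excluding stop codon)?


Each amino acid = 1 codon = 3 bp
bp = 250 * 3 = 750 bp

750 bp


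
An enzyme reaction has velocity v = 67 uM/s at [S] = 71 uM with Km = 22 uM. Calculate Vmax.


Vmax = v * (Km + [S]) / [S]
Vmax = 67 * (22 + 71) / 71
Vmax = 87.7606 uM/s

87.7606 uM/s


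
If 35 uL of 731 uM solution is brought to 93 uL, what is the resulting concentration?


C2 = C1 * V1 / V2
C2 = 731 * 35 / 93
C2 = 275.1075 uM

275.1075 uM


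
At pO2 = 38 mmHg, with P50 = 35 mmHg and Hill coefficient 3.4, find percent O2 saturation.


Y = pO2^n / (P50^n + pO2^n)
Y = 38^3.4 / (35^3.4 + 38^3.4)
Y = 56.95%

56.95%


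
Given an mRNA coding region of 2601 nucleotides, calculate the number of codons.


codons = nucleotides / 3
codons = 2601 / 3 = 867

867


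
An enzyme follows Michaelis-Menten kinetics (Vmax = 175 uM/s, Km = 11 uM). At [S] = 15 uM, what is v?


v = Vmax * [S] / (Km + [S])
v = 175 * 15 / (11 + 15)
v = 100.9615 uM/s

100.9615 uM/s


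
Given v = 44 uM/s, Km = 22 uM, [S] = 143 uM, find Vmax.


Vmax = v * (Km + [S]) / [S]
Vmax = 44 * (22 + 143) / 143
Vmax = 50.7692 uM/s

50.7692 uM/s


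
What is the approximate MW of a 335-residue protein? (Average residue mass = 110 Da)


MW = n_residues * 110 Da
MW = 335 * 110
MW = 36850 Da

36850 Da


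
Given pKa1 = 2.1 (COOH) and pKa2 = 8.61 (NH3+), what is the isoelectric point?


pI = (pKa1 + pKa2) / 2
pI = (2.1 + 8.61) / 2
pI = 5.355

5.355


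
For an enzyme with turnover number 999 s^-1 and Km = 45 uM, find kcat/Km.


Catalytic efficiency = kcat / Km
= 999 / 45
= 22.2 uM^-1*s^-1

22.2 uM^-1*s^-1


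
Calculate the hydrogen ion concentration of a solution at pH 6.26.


[H+] = 10^(-pH)
[H+] = 10^(-6.26)
[H+] = 5.495e-07 M

5.495e-07 M


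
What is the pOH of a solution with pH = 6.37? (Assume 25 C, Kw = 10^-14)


pOH = 14 - pH
pOH = 14 - 6.37
pOH = 7.63

7.63


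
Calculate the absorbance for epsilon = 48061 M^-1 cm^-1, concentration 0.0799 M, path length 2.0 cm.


A = epsilon * c * l
A = 48061 * 0.0799 * 2.0
A = 7680.1478

7680.1478


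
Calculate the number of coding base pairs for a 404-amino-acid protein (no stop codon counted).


Each amino acid = 1 codon = 3 bp
bp = 404 * 3 = 1212 bp

1212 bp


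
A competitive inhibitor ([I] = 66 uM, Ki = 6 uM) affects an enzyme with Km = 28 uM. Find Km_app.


Km_app = Km * (1 + [I]/Ki)
Km_app = 28 * (1 + 66/6)
Km_app = 336.0 uM

336.0 uM


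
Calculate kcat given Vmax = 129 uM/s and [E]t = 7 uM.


kcat = Vmax / [E]t
kcat = 129 / 7
kcat = 18.4286 s^-1

18.4286 s^-1
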